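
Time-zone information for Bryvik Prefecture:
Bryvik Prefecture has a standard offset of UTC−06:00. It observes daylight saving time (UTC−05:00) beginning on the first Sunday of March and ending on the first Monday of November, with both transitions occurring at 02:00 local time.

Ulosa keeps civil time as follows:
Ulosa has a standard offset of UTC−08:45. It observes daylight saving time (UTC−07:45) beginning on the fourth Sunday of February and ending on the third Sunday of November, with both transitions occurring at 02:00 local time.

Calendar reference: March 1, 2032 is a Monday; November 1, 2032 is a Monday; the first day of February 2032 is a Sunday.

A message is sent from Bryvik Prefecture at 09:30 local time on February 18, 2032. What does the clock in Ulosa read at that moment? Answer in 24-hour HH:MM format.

1 March 2032 is a Monday, so the first Sunday is March 7.
1 November 2032 is a Monday, so the first Monday is November 1.
February 18, 2032 is outside the daylight-saving period (7 March – 1 November), so Bryvik Prefecture is on standard time, UTC−06:00.
09:30 Bryvik Prefecture + 6h = 15:30 UTC.
1 February 2032 is a Sunday, so the first Sunday is February 1 and the fourth is February 22.
1 November 2032 is a Monday, so the first Sunday is November 7 and the third is November 21.
At the standard offset (UTC−08:45), 15:30 UTC − 8h45m = 06:45 Ulosa standard time.
The standard-time date in Ulosa, February 18, 2032, does not fall between 22 February and 21 November, so daylight saving is not in effect and Ulosa is at UTC−08:45.
15:30 UTC − 8h45m = 06:45 Ulosa.

06:45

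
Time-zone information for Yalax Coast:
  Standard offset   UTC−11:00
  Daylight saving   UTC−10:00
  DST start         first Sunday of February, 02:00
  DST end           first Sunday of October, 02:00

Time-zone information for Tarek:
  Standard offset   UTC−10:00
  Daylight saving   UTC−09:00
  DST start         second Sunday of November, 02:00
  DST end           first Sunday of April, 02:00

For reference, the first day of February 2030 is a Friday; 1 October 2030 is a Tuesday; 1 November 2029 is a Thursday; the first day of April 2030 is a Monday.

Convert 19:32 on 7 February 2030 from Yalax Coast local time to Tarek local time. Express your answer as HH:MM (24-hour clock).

20:32

1 February 2030 is a Friday, so the first Sunday is February 3.
1 October 2030 is a Tuesday, so the first Sunday is October 6.
Daylight saving runs 3 February – 6 October; 7 February 2030 is inside that window, so Yalax Coast is at UTC−10:00.
19:32 Yalax Coast + 10h = 05:32 UTC (rolling into the next day, 8 February 2030).
1 November 2029 is a Thursday, so the first Sunday is November 4 and the second is November 11.
1 April 2030 is a Monday, so the first Sunday is April 7.
At the standard offset (UTC−10:00), 05:32 UTC − 10h = 19:32 Tarek standard time (rolling into the previous day, 7 February 2030).
The standard-time date in Tarek, 7 February 2030, falls between 11 November 2029 and 7 April 2030, so daylight saving is in effect and Tarek is at UTC−09:00.
05:32 UTC − 9h = 20:32 Tarek (rolling into the previous day, 7 February 2030).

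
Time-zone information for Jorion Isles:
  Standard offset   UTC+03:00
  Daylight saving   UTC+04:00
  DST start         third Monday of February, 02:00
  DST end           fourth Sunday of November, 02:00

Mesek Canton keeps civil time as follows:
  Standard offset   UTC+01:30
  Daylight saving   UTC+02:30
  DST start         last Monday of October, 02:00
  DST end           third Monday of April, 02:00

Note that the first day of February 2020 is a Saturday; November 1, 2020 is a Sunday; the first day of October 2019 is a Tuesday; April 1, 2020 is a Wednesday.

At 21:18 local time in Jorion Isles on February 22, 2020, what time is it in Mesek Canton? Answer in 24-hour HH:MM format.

1 February 2020 is a Saturday, so the first Monday is February 3 and the third is February 17.
1 November 2020 is a Sunday, so the first Sunday is November 1 and the fourth is November 22.
February 22, 2020 falls between 17 February and 22 November, so daylight saving is in effect and Jorion Isles is at UTC+04:00.
21:18 Jorion Isles − 4h = 17:18 UTC.
1 October 2019 is a Tuesday, so Mondays fall on 7, 14, 21, 28; the last is October 28.
1 April 2020 is a Wednesday, so the first Monday is April 6 and the third is April 20.
At the standard offset (UTC+01:30), 17:18 UTC + 1h30m = 18:48 Mesek Canton standard time.
The standard-time date in Mesek Canton, February 22, 2020, falls between 28 October 2019 and 20 April 2020, so daylight saving is in effect and Mesek Canton is at UTC+02:30.
17:18 UTC + 2h30m = 19:48 Mesek Canton.

19:48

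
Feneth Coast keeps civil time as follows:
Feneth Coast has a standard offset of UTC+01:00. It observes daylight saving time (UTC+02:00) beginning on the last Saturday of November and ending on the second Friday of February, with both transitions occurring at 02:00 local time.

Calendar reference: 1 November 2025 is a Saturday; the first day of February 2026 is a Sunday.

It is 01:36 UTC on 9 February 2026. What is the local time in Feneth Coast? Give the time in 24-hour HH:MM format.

03:36

1 November 2025 is a Saturday, so Saturdays fall on 1, 8, 15, 22, 29; the last is November 29.
1 February 2026 is a Sunday, so the first Friday is February 6 and the second is February 13.
At the standard offset (UTC+01:00), 01:36 UTC + 1h = 02:36 Feneth Coast standard time.
Daylight saving runs 29 November 2025 – 13 February 2026; the standard-time date in Feneth Coast, 9 February 2026, is inside that window, so Feneth Coast is at UTC+02:00.
01:36 UTC + 2h = 03:36 local.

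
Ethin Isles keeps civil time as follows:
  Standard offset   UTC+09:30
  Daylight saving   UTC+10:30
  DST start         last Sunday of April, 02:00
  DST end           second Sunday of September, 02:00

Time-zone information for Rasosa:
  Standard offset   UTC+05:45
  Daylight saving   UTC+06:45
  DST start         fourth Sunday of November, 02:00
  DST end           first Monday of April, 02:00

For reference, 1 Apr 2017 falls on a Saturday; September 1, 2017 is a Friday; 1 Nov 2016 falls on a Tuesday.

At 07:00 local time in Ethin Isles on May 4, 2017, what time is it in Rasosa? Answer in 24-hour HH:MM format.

02:15

1 April 2017 is a Saturday, so Sundays fall on 2, 9, 16, 23, 30; the last is April 30.
1 September 2017 is a Friday, so the first Sunday is September 3 and the second is September 10.
May 4, 2017 falls between 30 April and 10 September, so daylight saving is in effect and Ethin Isles is at UTC+10:30.
07:00 Ethin Isles − 10h30m = 20:30 UTC (rolling into the previous day, 3 May 2017).
1 November 2016 is a Tuesday, so the first Sunday is November 6 and the fourth is November 27.
1 April 2017 is a Saturday, so the first Monday is April 3.
At the standard offset (UTC+05:45), 20:30 UTC + 5h45m = 02:15 Rasosa standard time (rolling into the next day, 4 May 2017).
Daylight saving runs 27 November 2016 – 3 April 2017; the standard-time date in Rasosa, May 4, 2017, is outside that window, so Rasosa is on standard time at UTC+05:45.
20:30 UTC + 5h45m = 02:15 Rasosa (rolling into the next day, 4 May 2017).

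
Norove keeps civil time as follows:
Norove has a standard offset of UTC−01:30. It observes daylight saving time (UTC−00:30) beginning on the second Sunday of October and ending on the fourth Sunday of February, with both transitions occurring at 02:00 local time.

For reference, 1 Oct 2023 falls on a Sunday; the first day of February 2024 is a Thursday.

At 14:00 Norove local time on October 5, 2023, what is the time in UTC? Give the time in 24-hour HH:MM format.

1 October 2023 is a Sunday, so the first Sunday is October 1 and the second is October 8.
1 February 2024 is a Thursday, so the first Sunday is February 4 and the fourth is February 25.
October 5, 2023 is outside the daylight-saving period (8 October 2023 – 25 February 2024), so Norove is on standard time, UTC−01:30.
14:00 local + 1h30m = 15:30 UTC.

15:30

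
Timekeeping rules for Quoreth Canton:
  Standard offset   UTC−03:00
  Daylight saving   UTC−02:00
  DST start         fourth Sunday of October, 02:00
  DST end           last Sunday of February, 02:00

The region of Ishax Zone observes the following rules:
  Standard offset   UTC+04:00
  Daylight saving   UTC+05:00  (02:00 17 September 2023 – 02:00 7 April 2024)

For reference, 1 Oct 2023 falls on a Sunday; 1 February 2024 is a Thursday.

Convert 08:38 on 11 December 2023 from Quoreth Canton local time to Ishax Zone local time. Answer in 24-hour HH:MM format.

15:38

1 October 2023 is a Sunday, so the first Sunday is October 1 and the fourth is October 22.
1 February 2024 is a Thursday, so Sundays fall on 4, 11, 18, 25; the last is February 25.
11 December 2023 lies within the daylight-saving period (22 October 2023 – 25 February 2024), so Quoreth Canton is on daylight time, UTC−02:00.
08:38 Quoreth Canton + 2h = 10:38 UTC.
At the standard offset (UTC+04:00), 10:38 UTC + 4h = 14:38 Ishax Zone standard time.
The standard-time date in Ishax Zone, 11 December 2023, lies within the daylight-saving period (17 September 2023 – 7 April 2024), so Ishax Zone is on daylight time, UTC+05:00.
10:38 UTC + 5h = 15:38 Ishax Zone.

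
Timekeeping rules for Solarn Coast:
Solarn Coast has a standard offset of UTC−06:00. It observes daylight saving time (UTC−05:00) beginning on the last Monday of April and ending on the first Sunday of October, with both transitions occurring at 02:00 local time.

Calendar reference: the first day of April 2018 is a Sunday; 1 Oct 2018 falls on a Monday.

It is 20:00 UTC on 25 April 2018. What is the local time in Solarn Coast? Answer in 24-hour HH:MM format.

14:00

1 April 2018 is a Sunday, so Mondays fall on 2, 9, 16, 23, 30; the last is April 30.
1 October 2018 is a Monday, so the first Sunday is October 7.
At the standard offset (UTC−06:00), 20:00 UTC − 6h = 14:00 Solarn Coast standard time.
Daylight saving runs 30 April – 7 October; the standard-time date in Solarn Coast, 25 April 2018, is outside that window, so Solarn Coast is on standard time at UTC−06:00.
20:00 UTC − 6h = 14:00 local.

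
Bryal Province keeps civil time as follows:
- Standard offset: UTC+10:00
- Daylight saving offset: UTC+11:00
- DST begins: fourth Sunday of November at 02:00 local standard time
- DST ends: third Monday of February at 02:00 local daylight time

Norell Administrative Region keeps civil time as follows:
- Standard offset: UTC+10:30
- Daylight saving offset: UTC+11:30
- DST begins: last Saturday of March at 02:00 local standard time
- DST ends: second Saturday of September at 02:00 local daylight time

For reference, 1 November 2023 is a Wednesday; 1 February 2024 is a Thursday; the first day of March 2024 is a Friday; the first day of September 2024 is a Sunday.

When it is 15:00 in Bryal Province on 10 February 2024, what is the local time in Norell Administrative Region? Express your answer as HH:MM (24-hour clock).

1 November 2023 is a Wednesday, so the first Sunday is November 5 and the fourth is November 26.
1 February 2024 is a Thursday, so the first Monday is February 5 and the third is February 19.
Daylight saving runs 26 November 2023 – 19 February 2024; 10 February 2024 is inside that window, so Bryal Province is at UTC+11:00.
15:00 Bryal Province − 11h = 04:00 UTC.
1 March 2024 is a Friday, so Saturdays fall on 2, 9, 16, 23, 30; the last is March 30.
1 September 2024 is a Sunday, so the first Saturday is September 7 and the second is September 14.
At the standard offset (UTC+10:30), 04:00 UTC + 10h30m = 14:30 Norell Administrative Region standard time.
The standard-time date in Norell Administrative Region, 10 February 2024, does not fall between 30 March and 14 September, so daylight saving is not in effect and Norell Administrative Region is at UTC+10:30.
04:00 UTC + 10h30m = 14:30 Norell Administrative Region.

14:30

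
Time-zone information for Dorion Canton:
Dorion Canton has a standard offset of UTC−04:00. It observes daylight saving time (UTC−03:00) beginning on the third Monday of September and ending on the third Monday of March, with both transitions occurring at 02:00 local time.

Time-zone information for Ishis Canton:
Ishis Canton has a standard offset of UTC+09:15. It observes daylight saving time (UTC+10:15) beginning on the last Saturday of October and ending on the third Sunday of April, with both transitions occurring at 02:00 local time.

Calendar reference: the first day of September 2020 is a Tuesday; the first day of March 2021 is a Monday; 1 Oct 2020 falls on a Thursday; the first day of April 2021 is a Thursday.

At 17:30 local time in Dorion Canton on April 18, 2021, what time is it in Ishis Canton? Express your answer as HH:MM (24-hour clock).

1 September 2020 is a Tuesday, so the first Monday is September 7 and the third is September 21.
1 March 2021 is a Monday, so the first Monday is March 1 and the third is March 15.
April 18, 2021 is outside the daylight-saving period (21 September 2020 – 15 March 2021), so Dorion Canton is on standard time, UTC−04:00.
17:30 Dorion Canton + 4h = 21:30 UTC.
1 October 2020 is a Thursday, so Saturdays fall on 3, 10, 17, 24, 31; the last is October 31.
1 April 2021 is a Thursday, so the first Sunday is April 4 and the third is April 18.
At the standard offset (UTC+09:15), 21:30 UTC + 9h15m = 06:45 Ishis Canton standard time (rolling into the next day, 19 April 2021).
The standard-time date in Ishis Canton, April 19, 2021, is outside the daylight-saving period (31 October 2020 – 18 April 2021), so Ishis Canton is on standard time, UTC+09:15.
21:30 UTC + 9h15m = 06:45 Ishis Canton (rolling into the next day, 19 April 2021).

06:45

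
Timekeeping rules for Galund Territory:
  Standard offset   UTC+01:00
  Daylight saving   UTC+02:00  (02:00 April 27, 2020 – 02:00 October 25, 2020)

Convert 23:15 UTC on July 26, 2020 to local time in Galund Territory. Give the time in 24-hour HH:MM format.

01:15

At the standard offset (UTC+01:00), 23:15 UTC + 1h = 00:15 Galund Territory standard time (rolling into the next day, 27 July 2020).
The standard-time date in Galund Territory, July 27, 2020, falls between 27 April and 25 October, so daylight saving is in effect and Galund Territory is at UTC+02:00.
23:15 UTC + 2h = 01:15 local (rolling into the next day, 27 July 2020).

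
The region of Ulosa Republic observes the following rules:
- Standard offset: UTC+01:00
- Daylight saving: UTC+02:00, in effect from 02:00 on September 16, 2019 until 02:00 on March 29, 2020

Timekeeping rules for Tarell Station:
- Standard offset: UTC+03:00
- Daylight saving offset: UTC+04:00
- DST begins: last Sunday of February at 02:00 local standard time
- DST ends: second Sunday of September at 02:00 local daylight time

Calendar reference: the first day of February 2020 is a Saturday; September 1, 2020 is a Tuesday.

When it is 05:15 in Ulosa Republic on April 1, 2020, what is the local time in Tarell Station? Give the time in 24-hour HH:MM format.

Daylight saving runs 16 September 2019 – 29 March 2020; April 1, 2020 is outside that window, so Ulosa Republic is on standard time at UTC+01:00.
05:15 Ulosa Republic − 1h = 04:15 UTC.
1 February 2020 is a Saturday, so Sundays fall on 2, 9, 16, 23; the last is February 23.
1 September 2020 is a Tuesday, so the first Sunday is September 6 and the second is September 13.
At the standard offset (UTC+03:00), 04:15 UTC + 3h = 07:15 Tarell Station standard time.
The standard-time date in Tarell Station, April 1, 2020, lies within the daylight-saving period (23 February – 13 September), so Tarell Station is on daylight time, UTC+04:00.
04:15 UTC + 4h = 08:15 Tarell Station.

08:15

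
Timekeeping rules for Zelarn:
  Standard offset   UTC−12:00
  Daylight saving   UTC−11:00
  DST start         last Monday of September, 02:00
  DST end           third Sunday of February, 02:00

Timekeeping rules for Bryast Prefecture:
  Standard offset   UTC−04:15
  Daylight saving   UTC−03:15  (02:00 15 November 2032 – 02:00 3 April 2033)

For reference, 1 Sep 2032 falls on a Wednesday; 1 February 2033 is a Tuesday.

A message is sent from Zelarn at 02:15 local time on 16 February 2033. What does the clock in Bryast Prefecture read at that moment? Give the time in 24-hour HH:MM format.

10:00

1 September 2032 is a Wednesday, so Mondays fall on 6, 13, 20, 27; the last is September 27.
1 February 2033 is a Tuesday, so the first Sunday is February 6 and the third is February 20.
16 February 2033 falls between 27 September 2032 and 20 February 2033, so daylight saving is in effect and Zelarn is at UTC−11:00.
02:15 Zelarn + 11h = 13:15 UTC.
At the standard offset (UTC−04:15), 13:15 UTC − 4h15m = 09:00 Bryast Prefecture standard time.
The standard-time date in Bryast Prefecture, 16 February 2033, lies within the daylight-saving period (15 November 2032 – 3 April 2033), so Bryast Prefecture is on daylight time, UTC−03:15.
13:15 UTC − 3h15m = 10:00 Bryast Prefecture.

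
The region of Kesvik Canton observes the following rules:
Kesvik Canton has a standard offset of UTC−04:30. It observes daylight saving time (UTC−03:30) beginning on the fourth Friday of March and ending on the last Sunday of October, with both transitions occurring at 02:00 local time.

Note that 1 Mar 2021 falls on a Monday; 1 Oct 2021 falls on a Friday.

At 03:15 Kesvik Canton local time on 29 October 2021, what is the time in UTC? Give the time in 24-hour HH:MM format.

06:45

1 March 2021 is a Monday, so the first Friday is March 5 and the fourth is March 26.
1 October 2021 is a Friday, so Sundays fall on 3, 10, 17, 24, 31; the last is October 31.
Daylight saving runs 26 March – 31 October; 29 October 2021 is inside that window, so Kesvik Canton is at UTC−03:30.
03:15 local + 3h30m = 06:45 UTC.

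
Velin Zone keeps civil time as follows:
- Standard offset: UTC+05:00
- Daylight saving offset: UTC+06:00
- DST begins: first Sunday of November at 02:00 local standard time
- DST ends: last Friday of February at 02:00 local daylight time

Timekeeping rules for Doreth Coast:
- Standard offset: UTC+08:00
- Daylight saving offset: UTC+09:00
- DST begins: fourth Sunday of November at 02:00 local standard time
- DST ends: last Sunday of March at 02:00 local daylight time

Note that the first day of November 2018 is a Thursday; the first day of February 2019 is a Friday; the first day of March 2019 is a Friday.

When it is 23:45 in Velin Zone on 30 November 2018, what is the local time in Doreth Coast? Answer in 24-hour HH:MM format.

1 November 2018 is a Thursday, so the first Sunday is November 4.
1 February 2019 is a Friday, so Fridays fall on 1, 8, 15, 22; the last is February 22.
30 November 2018 lies within the daylight-saving period (4 November 2018 – 22 February 2019), so Velin Zone is on daylight time, UTC+06:00.
23:45 Velin Zone − 6h = 17:45 UTC.
1 November 2018 is a Thursday, so the first Sunday is November 4 and the fourth is November 25.
1 March 2019 is a Friday, so Sundays fall on 3, 10, 17, 24, 31; the last is March 31.
At the standard offset (UTC+08:00), 17:45 UTC + 8h = 01:45 Doreth Coast standard time (rolling into the next day, 1 December 2018).
Daylight saving runs 25 November 2018 – 31 March 2019; the standard-time date in Doreth Coast, 1 December 2018, is inside that window, so Doreth Coast is at UTC+09:00.
17:45 UTC + 9h = 02:45 Doreth Coast (rolling into the next day, 1 December 2018).

02:45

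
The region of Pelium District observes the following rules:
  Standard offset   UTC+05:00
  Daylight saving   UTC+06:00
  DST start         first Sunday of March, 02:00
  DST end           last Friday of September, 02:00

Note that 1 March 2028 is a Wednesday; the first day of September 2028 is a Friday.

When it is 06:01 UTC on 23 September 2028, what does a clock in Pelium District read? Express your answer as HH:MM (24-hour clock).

12:01

1 March 2028 is a Wednesday, so the first Sunday is March 5.
1 September 2028 is a Friday, so Fridays fall on 1, 8, 15, 22, 29; the last is September 29.
At the standard offset (UTC+05:00), 06:01 UTC + 5h = 11:01 Pelium District standard time.
The standard-time date in Pelium District, 23 September 2028, falls between 5 March and 29 September, so daylight saving is in effect and Pelium District is at UTC+06:00.
06:01 UTC + 6h = 12:01 local.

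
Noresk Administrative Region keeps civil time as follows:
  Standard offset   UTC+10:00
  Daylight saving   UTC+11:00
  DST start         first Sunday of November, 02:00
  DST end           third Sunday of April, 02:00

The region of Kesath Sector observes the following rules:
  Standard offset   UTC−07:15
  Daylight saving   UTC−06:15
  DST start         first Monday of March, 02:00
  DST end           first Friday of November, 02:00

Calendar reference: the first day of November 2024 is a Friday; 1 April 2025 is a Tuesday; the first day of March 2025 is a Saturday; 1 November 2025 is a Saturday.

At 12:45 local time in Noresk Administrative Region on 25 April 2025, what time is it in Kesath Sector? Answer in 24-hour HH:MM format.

20:30

1 November 2024 is a Friday, so the first Sunday is November 3.
1 April 2025 is a Tuesday, so the first Sunday is April 6 and the third is April 20.
25 April 2025 does not fall between 3 November 2024 and 20 April 2025, so daylight saving is not in effect and Noresk Administrative Region is at UTC+10:00.
12:45 Noresk Administrative Region − 10h = 02:45 UTC.
1 March 2025 is a Saturday, so the first Monday is March 3.
1 November 2025 is a Saturday, so the first Friday is November 7.
At the standard offset (UTC−07:15), 02:45 UTC − 7h15m = 19:30 Kesath Sector standard time (rolling into the previous day, 24 April 2025).
The standard-time date in Kesath Sector, 24 April 2025, lies within the daylight-saving period (3 March – 7 November), so Kesath Sector is on daylight time, UTC−06:15.
02:45 UTC − 6h15m = 20:30 Kesath Sector (rolling into the previous day, 24 April 2025).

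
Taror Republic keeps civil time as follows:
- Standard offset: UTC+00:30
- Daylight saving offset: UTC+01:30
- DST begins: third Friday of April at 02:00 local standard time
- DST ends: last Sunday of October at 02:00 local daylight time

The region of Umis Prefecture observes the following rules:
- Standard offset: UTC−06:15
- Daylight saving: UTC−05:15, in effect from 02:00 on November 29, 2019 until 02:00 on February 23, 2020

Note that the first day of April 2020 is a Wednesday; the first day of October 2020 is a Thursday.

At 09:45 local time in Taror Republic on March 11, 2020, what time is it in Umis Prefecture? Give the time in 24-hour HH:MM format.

03:00

1 April 2020 is a Wednesday, so the first Friday is April 3 and the third is April 17.
1 October 2020 is a Thursday, so Sundays fall on 4, 11, 18, 25; the last is October 25.
Daylight saving runs 17 April – 25 October; March 11, 2020 is outside that window, so Taror Republic is on standard time at UTC+00:30.
09:45 Taror Republic − 0h30m = 09:15 UTC.
At the standard offset (UTC−06:15), 09:15 UTC − 6h15m = 03:00 Umis Prefecture standard time.
The standard-time date in Umis Prefecture, March 11, 2020, does not fall between 29 November 2019 and 23 February 2020, so daylight saving is not in effect and Umis Prefecture is at UTC−06:15.
09:15 UTC − 6h15m = 03:00 Umis Prefecture.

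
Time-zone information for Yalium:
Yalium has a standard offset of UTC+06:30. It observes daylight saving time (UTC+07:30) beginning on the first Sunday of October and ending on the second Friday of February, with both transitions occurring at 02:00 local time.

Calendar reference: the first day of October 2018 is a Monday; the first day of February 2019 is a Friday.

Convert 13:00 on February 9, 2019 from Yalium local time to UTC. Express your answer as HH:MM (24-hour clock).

1 October 2018 is a Monday, so the first Sunday is October 7.
1 February 2019 is a Friday, so the first Friday is February 1 and the second is February 8.
February 9, 2019 is outside the daylight-saving period (7 October 2018 – 8 February 2019), so Yalium is on standard time, UTC+06:30.
13:00 local − 6h30m = 06:30 UTC.

06:30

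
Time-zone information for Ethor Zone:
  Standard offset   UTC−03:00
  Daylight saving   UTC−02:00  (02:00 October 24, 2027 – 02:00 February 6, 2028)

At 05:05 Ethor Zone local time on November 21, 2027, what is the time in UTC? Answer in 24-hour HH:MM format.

07:05

November 21, 2027 falls between 24 October 2027 and 6 February 2028, so daylight saving is in effect and Ethor Zone is at UTC−02:00.
05:05 local + 2h = 07:05 UTC.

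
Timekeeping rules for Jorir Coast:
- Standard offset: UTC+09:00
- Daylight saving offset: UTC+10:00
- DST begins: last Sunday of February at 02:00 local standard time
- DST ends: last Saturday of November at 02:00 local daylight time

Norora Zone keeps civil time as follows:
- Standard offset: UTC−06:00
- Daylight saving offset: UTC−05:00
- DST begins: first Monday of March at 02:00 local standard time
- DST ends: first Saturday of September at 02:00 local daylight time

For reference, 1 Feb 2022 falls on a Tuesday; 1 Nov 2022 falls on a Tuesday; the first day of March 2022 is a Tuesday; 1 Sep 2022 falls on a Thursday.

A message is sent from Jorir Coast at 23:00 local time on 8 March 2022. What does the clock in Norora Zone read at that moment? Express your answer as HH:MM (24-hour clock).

08:00

1 February 2022 is a Tuesday, so Sundays fall on 6, 13, 20, 27; the last is February 27.
1 November 2022 is a Tuesday, so Saturdays fall on 5, 12, 19, 26; the last is November 26.
Daylight saving runs 27 February – 26 November; 8 March 2022 is inside that window, so Jorir Coast is at UTC+10:00.
23:00 Jorir Coast − 10h = 13:00 UTC.
1 March 2022 is a Tuesday, so the first Monday is March 7.
1 September 2022 is a Thursday, so the first Saturday is September 3.
At the standard offset (UTC−06:00), 13:00 UTC − 6h = 07:00 Norora Zone standard time.
The standard-time date in Norora Zone, 8 March 2022, falls between 7 March and 3 September, so daylight saving is in effect and Norora Zone is at UTC−05:00.
13:00 UTC − 5h = 08:00 Norora Zone.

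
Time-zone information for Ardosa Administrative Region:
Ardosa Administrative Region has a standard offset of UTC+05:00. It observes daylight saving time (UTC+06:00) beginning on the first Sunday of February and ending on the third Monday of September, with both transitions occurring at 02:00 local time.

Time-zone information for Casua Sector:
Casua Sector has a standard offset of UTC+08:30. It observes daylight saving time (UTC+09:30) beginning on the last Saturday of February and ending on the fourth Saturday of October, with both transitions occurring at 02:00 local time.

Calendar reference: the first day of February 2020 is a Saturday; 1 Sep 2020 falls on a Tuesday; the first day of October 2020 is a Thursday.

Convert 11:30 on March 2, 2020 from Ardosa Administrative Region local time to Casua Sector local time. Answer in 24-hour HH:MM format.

15:00

1 February 2020 is a Saturday, so the first Sunday is February 2.
1 September 2020 is a Tuesday, so the first Monday is September 7 and the third is September 21.
Daylight saving runs 2 February – 21 September; March 2, 2020 is inside that window, so Ardosa Administrative Region is at UTC+06:00.
11:30 Ardosa Administrative Region − 6h = 05:30 UTC.
1 February 2020 is a Saturday, so Saturdays fall on 1, 8, 15, 22, 29; the last is February 29.
1 October 2020 is a Thursday, so the first Saturday is October 3 and the fourth is October 24.
At the standard offset (UTC+08:30), 05:30 UTC + 8h30m = 14:00 Casua Sector standard time.
Daylight saving runs 29 February – 24 October; the standard-time date in Casua Sector, March 2, 2020, is inside that window, so Casua Sector is at UTC+09:30.
05:30 UTC + 9h30m = 15:00 Casua Sector.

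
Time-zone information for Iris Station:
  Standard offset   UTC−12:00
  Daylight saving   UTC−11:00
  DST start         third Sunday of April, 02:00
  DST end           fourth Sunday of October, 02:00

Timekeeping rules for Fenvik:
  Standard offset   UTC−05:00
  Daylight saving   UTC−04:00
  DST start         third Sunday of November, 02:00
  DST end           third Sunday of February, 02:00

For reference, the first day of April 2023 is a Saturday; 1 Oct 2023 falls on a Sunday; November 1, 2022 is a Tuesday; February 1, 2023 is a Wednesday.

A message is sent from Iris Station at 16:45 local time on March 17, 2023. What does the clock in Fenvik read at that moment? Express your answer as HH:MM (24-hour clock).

1 April 2023 is a Saturday, so the first Sunday is April 2 and the third is April 16.
1 October 2023 is a Sunday, so the first Sunday is October 1 and the fourth is October 22.
Daylight saving runs 16 April – 22 October; March 17, 2023 is outside that window, so Iris Station is on standard time at UTC−12:00.
16:45 Iris Station + 12h = 04:45 UTC (rolling into the next day, 18 March 2023).
1 November 2022 is a Tuesday, so the first Sunday is November 6 and the third is November 20.
1 February 2023 is a Wednesday, so the first Sunday is February 5 and the third is February 19.
At the standard offset (UTC−05:00), 04:45 UTC − 5h = 23:45 Fenvik standard time (rolling into the previous day, 17 March 2023).
The standard-time date in Fenvik, March 17, 2023, is outside the daylight-saving period (20 November 2022 – 19 February 2023), so Fenvik is on standard time, UTC−05:00.
04:45 UTC − 5h = 23:45 Fenvik (rolling into the previous day, 17 March 2023).

23:45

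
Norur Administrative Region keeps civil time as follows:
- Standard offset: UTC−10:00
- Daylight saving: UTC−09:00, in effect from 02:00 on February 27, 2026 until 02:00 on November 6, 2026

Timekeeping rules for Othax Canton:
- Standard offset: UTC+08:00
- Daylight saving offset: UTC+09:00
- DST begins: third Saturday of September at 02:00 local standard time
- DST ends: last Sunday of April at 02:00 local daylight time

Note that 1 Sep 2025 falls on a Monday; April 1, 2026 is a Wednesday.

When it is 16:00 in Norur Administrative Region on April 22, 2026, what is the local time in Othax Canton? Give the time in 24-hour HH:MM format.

10:00

April 22, 2026 lies within the daylight-saving period (27 February – 6 November), so Norur Administrative Region is on daylight time, UTC−09:00.
16:00 Norur Administrative Region + 9h = 01:00 UTC (rolling into the next day, 23 April 2026).
1 September 2025 is a Monday, so the first Saturday is September 6 and the third is September 20.
1 April 2026 is a Wednesday, so Sundays fall on 5, 12, 19, 26; the last is April 26.
At the standard offset (UTC+08:00), 01:00 UTC + 8h = 09:00 Othax Canton standard time.
The standard-time date in Othax Canton, April 23, 2026, lies within the daylight-saving period (20 September 2025 – 26 April 2026), so Othax Canton is on daylight time, UTC+09:00.
01:00 UTC + 9h = 10:00 Othax Canton.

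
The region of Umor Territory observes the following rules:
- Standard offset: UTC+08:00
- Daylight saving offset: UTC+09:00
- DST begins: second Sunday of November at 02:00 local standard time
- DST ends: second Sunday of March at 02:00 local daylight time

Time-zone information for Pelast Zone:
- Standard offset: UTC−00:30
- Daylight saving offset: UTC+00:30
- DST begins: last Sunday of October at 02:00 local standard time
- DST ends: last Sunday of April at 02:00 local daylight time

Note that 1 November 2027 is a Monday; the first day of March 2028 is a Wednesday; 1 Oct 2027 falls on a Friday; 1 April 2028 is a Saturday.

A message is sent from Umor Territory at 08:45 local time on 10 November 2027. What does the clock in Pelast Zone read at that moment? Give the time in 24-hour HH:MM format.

01:15

1 November 2027 is a Monday, so the first Sunday is November 7 and the second is November 14.
1 March 2028 is a Wednesday, so the first Sunday is March 5 and the second is March 12.
10 November 2027 is outside the daylight-saving period (14 November 2027 – 12 March 2028), so Umor Territory is on standard time, UTC+08:00.
08:45 Umor Territory − 8h = 00:45 UTC.
1 October 2027 is a Friday, so Sundays fall on 3, 10, 17, 24, 31; the last is October 31.
1 April 2028 is a Saturday, so Sundays fall on 2, 9, 16, 23, 30; the last is April 30.
At the standard offset (UTC−00:30), 00:45 UTC − 0h30m = 00:15 Pelast Zone standard time.
Daylight saving runs 31 October 2027 – 30 April 2028; the standard-time date in Pelast Zone, 10 November 2027, is inside that window, so Pelast Zone is at UTC+00:30.
00:45 UTC + 0h30m = 01:15 Pelast Zone.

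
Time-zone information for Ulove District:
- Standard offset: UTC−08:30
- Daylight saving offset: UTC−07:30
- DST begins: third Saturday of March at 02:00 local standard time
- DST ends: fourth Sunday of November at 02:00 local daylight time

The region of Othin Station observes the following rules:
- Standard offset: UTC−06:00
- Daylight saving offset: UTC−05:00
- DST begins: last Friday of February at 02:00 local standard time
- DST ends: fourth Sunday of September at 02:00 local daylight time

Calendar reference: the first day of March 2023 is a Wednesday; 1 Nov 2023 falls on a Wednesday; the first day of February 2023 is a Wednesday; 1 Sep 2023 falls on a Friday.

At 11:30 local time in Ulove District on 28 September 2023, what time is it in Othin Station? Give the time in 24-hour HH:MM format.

1 March 2023 is a Wednesday, so the first Saturday is March 4 and the third is March 18.
1 November 2023 is a Wednesday, so the first Sunday is November 5 and the fourth is November 26.
Daylight saving runs 18 March – 26 November; 28 September 2023 is inside that window, so Ulove District is at UTC−07:30.
11:30 Ulove District + 7h30m = 19:00 UTC.
1 February 2023 is a Wednesday, so Fridays fall on 3, 10, 17, 24; the last is February 24.
1 September 2023 is a Friday, so the first Sunday is September 3 and the fourth is September 24.
At the standard offset (UTC−06:00), 19:00 UTC − 6h = 13:00 Othin Station standard time.
Daylight saving runs 24 February – 24 September; the standard-time date in Othin Station, 28 September 2023, is outside that window, so Othin Station is on standard time at UTC−06:00.
19:00 UTC − 6h = 13:00 Othin Station.

13:00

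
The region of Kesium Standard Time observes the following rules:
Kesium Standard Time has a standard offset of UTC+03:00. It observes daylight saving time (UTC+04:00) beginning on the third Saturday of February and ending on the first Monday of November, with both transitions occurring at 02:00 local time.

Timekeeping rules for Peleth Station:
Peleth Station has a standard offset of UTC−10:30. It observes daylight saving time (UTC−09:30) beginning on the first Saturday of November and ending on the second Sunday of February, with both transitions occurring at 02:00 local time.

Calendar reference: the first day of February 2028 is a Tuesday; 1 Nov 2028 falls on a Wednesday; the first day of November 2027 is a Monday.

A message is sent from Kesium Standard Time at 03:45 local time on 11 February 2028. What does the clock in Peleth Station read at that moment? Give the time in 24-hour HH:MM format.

1 February 2028 is a Tuesday, so the first Saturday is February 5 and the third is February 19.
1 November 2028 is a Wednesday, so the first Monday is November 6.
11 February 2028 does not fall between 19 February and 6 November, so daylight saving is not in effect and Kesium Standard Time is at UTC+03:00.
03:45 Kesium Standard Time − 3h = 00:45 UTC.
1 November 2027 is a Monday, so the first Saturday is November 6.
1 February 2028 is a Tuesday, so the first Sunday is February 6 and the second is February 13.
At the standard offset (UTC−10:30), 00:45 UTC − 10h30m = 14:15 Peleth Station standard time (rolling into the previous day, 10 February 2028).
Daylight saving runs 6 November 2027 – 13 February 2028; the standard-time date in Peleth Station, 10 February 2028, is inside that window, so Peleth Station is at UTC−09:30.
00:45 UTC − 9h30m = 15:15 Peleth Station (rolling into the previous day, 10 February 2028).

15:15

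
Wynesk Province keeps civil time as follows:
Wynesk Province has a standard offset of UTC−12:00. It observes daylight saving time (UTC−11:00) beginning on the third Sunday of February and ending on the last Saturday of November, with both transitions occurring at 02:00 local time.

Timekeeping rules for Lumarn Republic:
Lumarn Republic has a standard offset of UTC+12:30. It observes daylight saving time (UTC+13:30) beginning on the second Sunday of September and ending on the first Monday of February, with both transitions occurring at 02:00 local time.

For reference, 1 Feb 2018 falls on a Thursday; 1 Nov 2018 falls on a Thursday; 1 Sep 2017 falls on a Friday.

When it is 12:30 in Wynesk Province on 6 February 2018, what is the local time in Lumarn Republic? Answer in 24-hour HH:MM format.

13:00

1 February 2018 is a Thursday, so the first Sunday is February 4 and the third is February 18.
1 November 2018 is a Thursday, so Saturdays fall on 3, 10, 17, 24; the last is November 24.
6 February 2018 does not fall between 18 February and 24 November, so daylight saving is not in effect and Wynesk Province is at UTC−12:00.
12:30 Wynesk Province + 12h = 00:30 UTC (rolling into the next day, 7 February 2018).
1 September 2017 is a Friday, so the first Sunday is September 3 and the second is September 10.
1 February 2018 is a Thursday, so the first Monday is February 5.
At the standard offset (UTC+12:30), 00:30 UTC + 12h30m = 13:00 Lumarn Republic standard time.
The standard-time date in Lumarn Republic, 7 February 2018, does not fall between 10 September 2017 and 5 February 2018, so daylight saving is not in effect and Lumarn Republic is at UTC+12:30.
00:30 UTC + 12h30m = 13:00 Lumarn Republic.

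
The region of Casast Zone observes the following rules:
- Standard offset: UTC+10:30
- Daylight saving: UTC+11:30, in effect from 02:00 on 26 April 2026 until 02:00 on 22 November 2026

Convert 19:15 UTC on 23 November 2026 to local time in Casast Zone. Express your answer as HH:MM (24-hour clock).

05:45

At the standard offset (UTC+10:30), 19:15 UTC + 10h30m = 05:45 Casast Zone standard time (rolling into the next day, 24 November 2026).
The standard-time date in Casast Zone, 24 November 2026, is outside the daylight-saving period (26 April – 22 November), so Casast Zone is on standard time, UTC+10:30.
19:15 UTC + 10h30m = 05:45 local (rolling into the next day, 24 November 2026).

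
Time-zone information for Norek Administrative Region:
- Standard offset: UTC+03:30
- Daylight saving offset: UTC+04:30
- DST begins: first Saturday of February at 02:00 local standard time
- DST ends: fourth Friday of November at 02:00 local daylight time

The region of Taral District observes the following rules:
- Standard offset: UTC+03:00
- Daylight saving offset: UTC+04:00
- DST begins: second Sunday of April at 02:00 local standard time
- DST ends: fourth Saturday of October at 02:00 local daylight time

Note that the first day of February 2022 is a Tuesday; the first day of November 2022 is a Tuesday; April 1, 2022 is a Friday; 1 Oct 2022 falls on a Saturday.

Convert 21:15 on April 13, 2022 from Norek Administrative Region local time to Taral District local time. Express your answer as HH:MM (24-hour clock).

20:45

1 February 2022 is a Tuesday, so the first Saturday is February 5.
1 November 2022 is a Tuesday, so the first Friday is November 4 and the fourth is November 25.
Daylight saving runs 5 February – 25 November; April 13, 2022 is inside that window, so Norek Administrative Region is at UTC+04:30.
21:15 Norek Administrative Region − 4h30m = 16:45 UTC.
1 April 2022 is a Friday, so the first Sunday is April 3 and the second is April 10.
1 October 2022 is a Saturday, so the first Saturday is October 1 and the fourth is October 22.
At the standard offset (UTC+03:00), 16:45 UTC + 3h = 19:45 Taral District standard time.
The standard-time date in Taral District, April 13, 2022, falls between 10 April and 22 October, so daylight saving is in effect and Taral District is at UTC+04:00.
16:45 UTC + 4h = 20:45 Taral District.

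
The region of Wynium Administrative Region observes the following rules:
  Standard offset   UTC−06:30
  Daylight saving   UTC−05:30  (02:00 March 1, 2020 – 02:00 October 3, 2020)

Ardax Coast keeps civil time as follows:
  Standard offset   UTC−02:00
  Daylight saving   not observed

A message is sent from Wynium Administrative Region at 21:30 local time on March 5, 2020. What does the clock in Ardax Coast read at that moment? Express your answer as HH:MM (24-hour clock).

01:00

Daylight saving runs 1 March – 3 October; March 5, 2020 is inside that window, so Wynium Administrative Region is at UTC−05:30.
21:30 Wynium Administrative Region + 5h30m = 03:00 UTC (rolling into the next day, 6 March 2020).
Ardax Coast stays on UTC−02:00 all year.
03:00 UTC − 2h = 01:00 Ardax Coast.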